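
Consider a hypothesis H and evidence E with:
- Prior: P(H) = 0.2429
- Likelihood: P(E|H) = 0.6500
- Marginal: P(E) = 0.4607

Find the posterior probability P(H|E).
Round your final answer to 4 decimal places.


Using Bayes' theorem:

P(H|E) = P(E|H) × P(H) / P(E)
       = 0.6500 × 0.2429 / 0.4607
       = 0.15788500 / 0.4607
       = 0.3427

The evidence strengthens our belief in H.
Prior: 0.2429 → Posterior: 0.3427


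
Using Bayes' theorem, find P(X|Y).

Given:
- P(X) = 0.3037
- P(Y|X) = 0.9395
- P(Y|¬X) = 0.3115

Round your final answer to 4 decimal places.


Bayes' theorem: P(X|Y) = P(Y|X) × P(X) / P(Y)

Step 1: Calculate P(Y) using law of total probability
P(Y) = P(Y|X)P(X) + P(Y|¬X)P(¬X)
     = 0.9395 × 0.3037 + 0.3115 × 0.6963
     = 0.28532615 + 0.21689745
     = 0.50222360

Step 2: Apply Bayes' theorem
P(X|Y) = P(Y|X) × P(X) / P(Y)
       = 0.28532615 / 0.50222360
       = 0.5681


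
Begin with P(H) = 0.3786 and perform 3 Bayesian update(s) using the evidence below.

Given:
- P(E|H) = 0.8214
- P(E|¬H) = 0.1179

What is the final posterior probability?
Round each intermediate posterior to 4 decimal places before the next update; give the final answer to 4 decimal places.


Sequential Bayesian updating:

Initial prior: P(H) = 0.3786

Update 1:
  P(E) = 0.8214 × 0.3786 + 0.1179 × 0.6214 = 0.31098204 + 0.07326306 = 0.38424510
  P(H|E) = 0.31098204 / 0.38424510 = 0.8093

Update 2:
  P(E) = 0.8214 × 0.8093 + 0.1179 × 0.1907 = 0.66475902 + 0.02248353 = 0.68724255
  P(H|E) = 0.66475902 / 0.68724255 = 0.9673

Update 3:
  P(E) = 0.8214 × 0.9673 + 0.1179 × 0.0327 = 0.79454022 + 0.00385533 = 0.79839555
  P(H|E) = 0.79454022 / 0.79839555 = 0.9952

Final posterior: 0.9952


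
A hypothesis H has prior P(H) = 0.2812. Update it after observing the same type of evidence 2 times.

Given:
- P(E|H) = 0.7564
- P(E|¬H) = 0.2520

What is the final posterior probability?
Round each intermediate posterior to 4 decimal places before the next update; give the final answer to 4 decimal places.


Sequential Bayesian updating:

Initial prior: P(H) = 0.2812

Update 1:
  P(E) = 0.7564 × 0.2812 + 0.2520 × 0.7188 = 0.21269968 + 0.18113760 = 0.39383728
  P(H|E) = 0.21269968 / 0.39383728 = 0.5401

Update 2:
  P(E) = 0.7564 × 0.5401 + 0.2520 × 0.4599 = 0.40853164 + 0.11589480 = 0.52442644
  P(H|E) = 0.40853164 / 0.52442644 = 0.7790

Final posterior: 0.7790


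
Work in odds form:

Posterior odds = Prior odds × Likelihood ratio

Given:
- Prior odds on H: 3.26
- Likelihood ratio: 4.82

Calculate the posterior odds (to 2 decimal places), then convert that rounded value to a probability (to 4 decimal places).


Step 1: Calculate posterior odds
Posterior odds = Prior odds × LR
               = 3.26 × 4.82
               = 15.71

Step 2: Convert to probability
P(H|E) = Posterior odds / (1 + Posterior odds)
       = 15.71 / (1 + 15.71)
       = 15.71 / 16.71
       = 0.9402

The evidence increased P(H) from 0.7653 to 0.9402.


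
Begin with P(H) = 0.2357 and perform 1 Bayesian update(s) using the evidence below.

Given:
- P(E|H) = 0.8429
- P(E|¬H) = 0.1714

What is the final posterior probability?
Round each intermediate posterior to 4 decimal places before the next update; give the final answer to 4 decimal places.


Sequential Bayesian updating:

Initial prior: P(H) = 0.2357

Update 1:
  P(E) = 0.8429 × 0.2357 + 0.1714 × 0.7643 = 0.19867153 + 0.13100102 = 0.32967255
  P(H|E) = 0.19867153 / 0.32967255 = 0.6026

Final posterior: 0.6026


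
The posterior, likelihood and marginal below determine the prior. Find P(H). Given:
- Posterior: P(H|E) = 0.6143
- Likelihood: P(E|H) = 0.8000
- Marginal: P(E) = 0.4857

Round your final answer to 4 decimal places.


From Bayes' theorem: P(H|E) = P(E|H) × P(H) / P(E)

Rearranging for P(H):
P(H) = P(H|E) × P(E) / P(E|H)
     = 0.6143 × 0.4857 / 0.8000
     = 0.29836551 / 0.8000
     = 0.3730


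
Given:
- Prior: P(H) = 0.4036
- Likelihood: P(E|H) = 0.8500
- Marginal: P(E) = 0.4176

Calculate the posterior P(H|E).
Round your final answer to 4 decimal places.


Using Bayes' theorem:

P(H|E) = P(E|H) × P(H) / P(E)
       = 0.8500 × 0.4036 / 0.4176
       = 0.34306000 / 0.4176
       = 0.8215

The evidence strengthens our belief in H.
Prior: 0.4036 → Posterior: 0.8215


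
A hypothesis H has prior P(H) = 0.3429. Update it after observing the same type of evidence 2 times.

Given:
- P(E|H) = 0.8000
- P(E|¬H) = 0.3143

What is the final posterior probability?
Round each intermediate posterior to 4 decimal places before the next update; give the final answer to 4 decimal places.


Sequential Bayesian updating:

Initial prior: P(H) = 0.3429

Update 1:
  P(E) = 0.8000 × 0.3429 + 0.3143 × 0.6571 = 0.27432000 + 0.20652653 = 0.48084653
  P(H|E) = 0.27432000 / 0.48084653 = 0.5705

Update 2:
  P(E) = 0.8000 × 0.5705 + 0.3143 × 0.4295 = 0.45640000 + 0.13499185 = 0.59139185
  P(H|E) = 0.45640000 / 0.59139185 = 0.7717

Final posterior: 0.7717


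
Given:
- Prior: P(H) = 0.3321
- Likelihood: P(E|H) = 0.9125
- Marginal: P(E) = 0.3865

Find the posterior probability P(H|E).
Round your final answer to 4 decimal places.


Using Bayes' theorem:

P(H|E) = P(E|H) × P(H) / P(E)
       = 0.9125 × 0.3321 / 0.3865
       = 0.30304125 / 0.3865
       = 0.7841

The evidence strengthens our belief in H.
Prior: 0.3321 → Posterior: 0.7841


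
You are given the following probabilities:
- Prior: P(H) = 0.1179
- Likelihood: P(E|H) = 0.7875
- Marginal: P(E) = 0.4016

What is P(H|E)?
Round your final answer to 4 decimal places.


Using Bayes' theorem:

P(H|E) = P(E|H) × P(H) / P(E)
       = 0.7875 × 0.1179 / 0.4016
       = 0.09284625 / 0.4016
       = 0.2312

The evidence strengthens our belief in H.
Prior: 0.1179 → Posterior: 0.2312


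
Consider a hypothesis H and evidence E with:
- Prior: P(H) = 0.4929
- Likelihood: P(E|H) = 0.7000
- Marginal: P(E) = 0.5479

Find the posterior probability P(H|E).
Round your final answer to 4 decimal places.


Using Bayes' theorem:

P(H|E) = P(E|H) × P(H) / P(E)
       = 0.7000 × 0.4929 / 0.5479
       = 0.34503000 / 0.5479
       = 0.6297

The evidence strengthens our belief in H.
Prior: 0.4929 → Posterior: 0.6297


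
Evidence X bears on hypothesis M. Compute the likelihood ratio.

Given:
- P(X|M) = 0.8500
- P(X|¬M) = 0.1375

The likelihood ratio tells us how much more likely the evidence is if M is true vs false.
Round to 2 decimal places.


Likelihood Ratio (LR) = P(X|M) / P(X|¬M)

LR = 0.8500 / 0.1375
   = 6.18

The evidence is 6.18 times more likely if M is true than if M is false.
Because LR exceeds 1, X is evidence for M.


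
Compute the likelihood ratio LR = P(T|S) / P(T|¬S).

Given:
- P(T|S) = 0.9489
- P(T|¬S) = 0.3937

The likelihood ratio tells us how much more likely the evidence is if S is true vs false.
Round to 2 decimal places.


Likelihood Ratio (LR) = P(T|S) / P(T|¬S)

LR = 0.9489 / 0.3937
   = 2.41

The evidence is 2.41 times more likely if S is true than if S is false.
Since LR > 1, the evidence supports S over ¬S.


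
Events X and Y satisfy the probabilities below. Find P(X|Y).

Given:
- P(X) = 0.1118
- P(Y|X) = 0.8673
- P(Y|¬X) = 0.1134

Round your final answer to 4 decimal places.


Bayes' theorem: P(X|Y) = P(Y|X) × P(X) / P(Y)

Step 1: Calculate P(Y) using law of total probability
P(Y) = P(Y|X)P(X) + P(Y|¬X)P(¬X)
     = 0.8673 × 0.1118 + 0.1134 × 0.8882
     = 0.09696414 + 0.10072188
     = 0.19768602

Step 2: Apply Bayes' theorem
P(X|Y) = P(Y|X) × P(X) / P(Y)
       = 0.09696414 / 0.19768602
       = 0.4905


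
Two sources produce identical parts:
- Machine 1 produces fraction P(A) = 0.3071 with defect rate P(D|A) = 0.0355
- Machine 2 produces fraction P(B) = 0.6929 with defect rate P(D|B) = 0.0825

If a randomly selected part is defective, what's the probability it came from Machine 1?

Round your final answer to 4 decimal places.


Let A = from Machine 1, D = defective

Given:
- P(A) = 0.3071, P(B) = 0.6929
- P(D|A) = 0.0355, P(D|B) = 0.0825

Step 1: Find P(D)
P(D) = P(D|A)P(A) + P(D|B)P(B)
     = 0.0355 × 0.3071 + 0.0825 × 0.6929
     = 0.01090205 + 0.05716425
     = 0.06806630

Step 2: Apply Bayes' theorem
P(A|D) = P(D|A)P(A) / P(D)
       = 0.01090205 / 0.06806630
       = 0.1602


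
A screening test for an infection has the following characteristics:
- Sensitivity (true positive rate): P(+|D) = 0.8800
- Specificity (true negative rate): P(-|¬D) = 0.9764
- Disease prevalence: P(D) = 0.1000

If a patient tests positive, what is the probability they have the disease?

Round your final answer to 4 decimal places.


Let D = has disease, + = positive test

Given:
- P(D) = 0.1000 (prevalence)
- P(+|D) = 0.8800 (sensitivity)
- P(-|¬D) = 0.9764 (specificity)
- P(+|¬D) = 0.0236 (false positive rate = 1 - specificity)

Step 1: Find P(+)
P(+) = P(+|D)P(D) + P(+|¬D)P(¬D)
     = 0.8800 × 0.1000 + 0.0236 × 0.9000
     = 0.08800000 + 0.02124000
     = 0.10924000

Step 2: Apply Bayes' theorem for P(D|+)
P(D|+) = P(+|D)P(D) / P(+)
       = 0.08800000 / 0.10924000
       = 0.8056


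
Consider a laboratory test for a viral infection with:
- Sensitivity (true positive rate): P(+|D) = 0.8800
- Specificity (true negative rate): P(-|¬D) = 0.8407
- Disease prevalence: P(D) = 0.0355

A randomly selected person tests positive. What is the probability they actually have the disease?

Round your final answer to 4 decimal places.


Let D = has disease, + = positive test

Given:
- P(D) = 0.0355 (prevalence)
- P(+|D) = 0.8800 (sensitivity)
- P(-|¬D) = 0.8407 (specificity)
- P(+|¬D) = 0.1593 (false positive rate = 1 - specificity)

Step 1: Find P(+)
P(+) = P(+|D)P(D) + P(+|¬D)P(¬D)
     = 0.8800 × 0.0355 + 0.1593 × 0.9645
     = 0.03124000 + 0.15364485
     = 0.18488485

Step 2: Apply Bayes' theorem for P(D|+)
P(D|+) = P(+|D)P(D) / P(+)
       = 0.03124000 / 0.18488485
       = 0.1690


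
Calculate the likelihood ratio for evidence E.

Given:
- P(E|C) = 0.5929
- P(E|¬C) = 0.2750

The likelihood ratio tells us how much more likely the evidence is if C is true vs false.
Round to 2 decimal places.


Likelihood Ratio (LR) = P(E|C) / P(E|¬C)

LR = 0.5929 / 0.2750
   = 2.16

The evidence is 2.16 times more likely if C is true than if C is false.
Since LR > 1, the evidence supports C over ¬C.


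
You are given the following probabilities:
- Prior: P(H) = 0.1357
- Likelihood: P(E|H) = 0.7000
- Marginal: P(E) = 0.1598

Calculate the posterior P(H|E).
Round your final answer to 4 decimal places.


Using Bayes' theorem:

P(H|E) = P(E|H) × P(H) / P(E)
       = 0.7000 × 0.1357 / 0.1598
       = 0.09499000 / 0.1598
       = 0.5944

The evidence strengthens our belief in H.
Prior: 0.1357 → Posterior: 0.5944


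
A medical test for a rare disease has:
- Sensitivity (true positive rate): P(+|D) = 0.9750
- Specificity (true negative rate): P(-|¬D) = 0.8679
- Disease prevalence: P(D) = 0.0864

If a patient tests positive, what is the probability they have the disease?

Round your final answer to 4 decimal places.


Let D = has disease, + = positive test

Given:
- P(D) = 0.0864 (prevalence)
- P(+|D) = 0.9750 (sensitivity)
- P(-|¬D) = 0.8679 (specificity)
- P(+|¬D) = 0.1321 (false positive rate = 1 - specificity)

Step 1: Find P(+)
P(+) = P(+|D)P(D) + P(+|¬D)P(¬D)
     = 0.9750 × 0.0864 + 0.1321 × 0.9136
     = 0.08424000 + 0.12068656
     = 0.20492656

Step 2: Apply Bayes' theorem for P(D|+)
P(D|+) = P(+|D)P(D) / P(+)
       = 0.08424000 / 0.20492656
       = 0.4111


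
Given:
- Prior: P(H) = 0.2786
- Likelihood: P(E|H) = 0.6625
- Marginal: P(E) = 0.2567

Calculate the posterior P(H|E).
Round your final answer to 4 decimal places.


Using Bayes' theorem:

P(H|E) = P(E|H) × P(H) / P(E)
       = 0.6625 × 0.2786 / 0.2567
       = 0.18457250 / 0.2567
       = 0.7190

The evidence strengthens our belief in H.
Prior: 0.2786 → Posterior: 0.7190


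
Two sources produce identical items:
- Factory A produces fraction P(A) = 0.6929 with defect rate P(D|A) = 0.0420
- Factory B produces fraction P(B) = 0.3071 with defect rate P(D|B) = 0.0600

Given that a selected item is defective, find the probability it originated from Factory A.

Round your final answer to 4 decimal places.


Let A = from Factory A, D = defective

Given:
- P(A) = 0.6929, P(B) = 0.3071
- P(D|A) = 0.0420, P(D|B) = 0.0600

Step 1: Find P(D)
P(D) = P(D|A)P(A) + P(D|B)P(B)
     = 0.0420 × 0.6929 + 0.0600 × 0.3071
     = 0.02910180 + 0.01842600
     = 0.04752780

Step 2: Apply Bayes' theorem
P(A|D) = P(D|A)P(A) / P(D)
       = 0.02910180 / 0.04752780
       = 0.6123


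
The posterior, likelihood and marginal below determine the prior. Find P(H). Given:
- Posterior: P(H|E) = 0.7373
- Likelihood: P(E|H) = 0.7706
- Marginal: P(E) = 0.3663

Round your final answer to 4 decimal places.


From Bayes' theorem: P(H|E) = P(E|H) × P(H) / P(E)

Rearranging for P(H):
P(H) = P(H|E) × P(E) / P(E|H)
     = 0.7373 × 0.3663 / 0.7706
     = 0.27007299 / 0.7706
     = 0.3505


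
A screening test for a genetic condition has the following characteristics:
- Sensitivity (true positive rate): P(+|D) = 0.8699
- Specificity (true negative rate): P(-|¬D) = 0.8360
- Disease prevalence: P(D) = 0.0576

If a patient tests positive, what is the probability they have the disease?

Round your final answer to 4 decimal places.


Let D = has disease, + = positive test

Given:
- P(D) = 0.0576 (prevalence)
- P(+|D) = 0.8699 (sensitivity)
- P(-|¬D) = 0.8360 (specificity)
- P(+|¬D) = 0.1640 (false positive rate = 1 - specificity)

Step 1: Find P(+)
P(+) = P(+|D)P(D) + P(+|¬D)P(¬D)
     = 0.8699 × 0.0576 + 0.1640 × 0.9424
     = 0.05010624 + 0.15455360
     = 0.20465984

Step 2: Apply Bayes' theorem for P(D|+)
P(D|+) = P(+|D)P(D) / P(+)
       = 0.05010624 / 0.20465984
       = 0.2448


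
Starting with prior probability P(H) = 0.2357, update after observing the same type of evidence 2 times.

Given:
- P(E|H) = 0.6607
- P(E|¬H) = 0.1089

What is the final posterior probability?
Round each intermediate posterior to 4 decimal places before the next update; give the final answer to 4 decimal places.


Sequential Bayesian updating:

Initial prior: P(H) = 0.2357

Update 1:
  P(E) = 0.6607 × 0.2357 + 0.1089 × 0.7643 = 0.15572699 + 0.08323227 = 0.23895926
  P(H|E) = 0.15572699 / 0.23895926 = 0.6517

Update 2:
  P(E) = 0.6607 × 0.6517 + 0.1089 × 0.3483 = 0.43057819 + 0.03792987 = 0.46850806
  P(H|E) = 0.43057819 / 0.46850806 = 0.9190

Final posterior: 0.9190


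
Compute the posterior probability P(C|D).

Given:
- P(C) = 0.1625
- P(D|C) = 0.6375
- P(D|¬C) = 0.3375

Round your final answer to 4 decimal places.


Bayes' theorem: P(C|D) = P(D|C) × P(C) / P(D)

Step 1: Calculate P(D) using law of total probability
P(D) = P(D|C)P(C) + P(D|¬C)P(¬C)
     = 0.6375 × 0.1625 + 0.3375 × 0.8375
     = 0.10359375 + 0.28265625
     = 0.38625000

Step 2: Apply Bayes' theorem
P(C|D) = P(D|C) × P(C) / P(D)
       = 0.10359375 / 0.38625000
       = 0.2682


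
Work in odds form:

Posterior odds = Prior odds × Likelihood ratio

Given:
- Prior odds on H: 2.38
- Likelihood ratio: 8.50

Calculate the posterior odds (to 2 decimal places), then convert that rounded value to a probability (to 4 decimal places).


Step 1: Calculate posterior odds
Posterior odds = Prior odds × LR
               = 2.38 × 8.50
               = 20.23

Step 2: Convert to probability
P(H|E) = Posterior odds / (1 + Posterior odds)
       = 20.23 / (1 + 20.23)
       = 20.23 / 21.23
       = 0.9529

The evidence increased P(H) from 0.7041 to 0.9529.


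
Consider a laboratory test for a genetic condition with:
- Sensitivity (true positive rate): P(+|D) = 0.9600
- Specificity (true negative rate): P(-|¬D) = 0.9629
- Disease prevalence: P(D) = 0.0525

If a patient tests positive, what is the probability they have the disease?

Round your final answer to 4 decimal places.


Let D = has disease, + = positive test

Given:
- P(D) = 0.0525 (prevalence)
- P(+|D) = 0.9600 (sensitivity)
- P(-|¬D) = 0.9629 (specificity)
- P(+|¬D) = 0.0371 (false positive rate = 1 - specificity)

Step 1: Find P(+)
P(+) = P(+|D)P(D) + P(+|¬D)P(¬D)
     = 0.9600 × 0.0525 + 0.0371 × 0.9475
     = 0.05040000 + 0.03515225
     = 0.08555225

Step 2: Apply Bayes' theorem for P(D|+)
P(D|+) = P(+|D)P(D) / P(+)
       = 0.05040000 / 0.08555225
       = 0.5891


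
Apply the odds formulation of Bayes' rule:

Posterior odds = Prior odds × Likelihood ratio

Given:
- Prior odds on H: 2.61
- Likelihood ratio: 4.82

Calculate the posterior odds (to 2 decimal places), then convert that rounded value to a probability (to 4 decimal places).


Step 1: Calculate posterior odds
Posterior odds = Prior odds × LR
               = 2.61 × 4.82
               = 12.58

Step 2: Convert to probability
P(H|E) = Posterior odds / (1 + Posterior odds)
       = 12.58 / (1 + 12.58)
       = 12.58 / 13.58
       = 0.9264

The evidence increased P(H) from 0.7230 to 0.9264.


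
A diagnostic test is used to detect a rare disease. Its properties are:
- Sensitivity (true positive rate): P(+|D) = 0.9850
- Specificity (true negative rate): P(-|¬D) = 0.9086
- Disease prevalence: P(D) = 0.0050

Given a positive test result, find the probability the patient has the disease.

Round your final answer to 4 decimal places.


Let D = has disease, + = positive test

Given:
- P(D) = 0.0050 (prevalence)
- P(+|D) = 0.9850 (sensitivity)
- P(-|¬D) = 0.9086 (specificity)
- P(+|¬D) = 0.0914 (false positive rate = 1 - specificity)

Step 1: Find P(+)
P(+) = P(+|D)P(D) + P(+|¬D)P(¬D)
     = 0.9850 × 0.0050 + 0.0914 × 0.9950
     = 0.00492500 + 0.09094300
     = 0.09586800

Step 2: Apply Bayes' theorem for P(D|+)
P(D|+) = P(+|D)P(D) / P(+)
       = 0.00492500 / 0.09586800
       = 0.0514


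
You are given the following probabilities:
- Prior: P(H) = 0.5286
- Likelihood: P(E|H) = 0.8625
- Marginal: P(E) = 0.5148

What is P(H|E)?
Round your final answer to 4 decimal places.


Using Bayes' theorem:

P(H|E) = P(E|H) × P(H) / P(E)
       = 0.8625 × 0.5286 / 0.5148
       = 0.45591750 / 0.5148
       = 0.8856

The evidence strengthens our belief in H.
Prior: 0.5286 → Posterior: 0.8856


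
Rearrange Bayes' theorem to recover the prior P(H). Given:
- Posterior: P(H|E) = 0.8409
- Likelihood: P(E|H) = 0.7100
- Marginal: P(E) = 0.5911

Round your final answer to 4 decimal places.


From Bayes' theorem: P(H|E) = P(E|H) × P(H) / P(E)

Rearranging for P(H):
P(H) = P(H|E) × P(E) / P(E|H)
     = 0.8409 × 0.5911 / 0.7100
     = 0.49705599 / 0.7100
     = 0.7001


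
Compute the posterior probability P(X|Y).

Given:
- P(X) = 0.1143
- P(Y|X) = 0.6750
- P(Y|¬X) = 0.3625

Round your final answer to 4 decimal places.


Bayes' theorem: P(X|Y) = P(Y|X) × P(X) / P(Y)

Step 1: Calculate P(Y) using law of total probability
P(Y) = P(Y|X)P(X) + P(Y|¬X)P(¬X)
     = 0.6750 × 0.1143 + 0.3625 × 0.8857
     = 0.07715250 + 0.32106625
     = 0.39821875

Step 2: Apply Bayes' theorem
P(X|Y) = P(Y|X) × P(X) / P(Y)
       = 0.07715250 / 0.39821875
       = 0.1937


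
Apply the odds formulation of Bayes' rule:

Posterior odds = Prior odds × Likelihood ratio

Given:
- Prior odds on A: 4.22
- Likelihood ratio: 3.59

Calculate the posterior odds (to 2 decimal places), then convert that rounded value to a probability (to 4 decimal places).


Step 1: Calculate posterior odds
Posterior odds = Prior odds × LR
               = 4.22 × 3.59
               = 15.15

Step 2: Convert to probability
P(A|E) = Posterior odds / (1 + Posterior odds)
       = 15.15 / (1 + 15.15)
       = 15.15 / 16.15
       = 0.9381

The evidence increased P(A) from 0.8084 to 0.9381.


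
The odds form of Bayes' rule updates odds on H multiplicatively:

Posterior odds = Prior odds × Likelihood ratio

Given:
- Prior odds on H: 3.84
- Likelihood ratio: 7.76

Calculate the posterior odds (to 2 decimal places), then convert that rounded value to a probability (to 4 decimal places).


Step 1: Calculate posterior odds
Posterior odds = Prior odds × LR
               = 3.84 × 7.76
               = 29.80

Step 2: Convert to probability
P(H|E) = Posterior odds / (1 + Posterior odds)
       = 29.80 / (1 + 29.80)
       = 29.80 / 30.80
       = 0.9675

The evidence increased P(H) from 0.7934 to 0.9675.


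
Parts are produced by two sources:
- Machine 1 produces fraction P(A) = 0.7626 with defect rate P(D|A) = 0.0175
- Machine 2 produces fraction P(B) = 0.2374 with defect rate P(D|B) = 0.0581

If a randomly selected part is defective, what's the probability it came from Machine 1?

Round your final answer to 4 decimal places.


Let A = from Machine 1, D = defective

Given:
- P(A) = 0.7626, P(B) = 0.2374
- P(D|A) = 0.0175, P(D|B) = 0.0581

Step 1: Find P(D)
P(D) = P(D|A)P(A) + P(D|B)P(B)
     = 0.0175 × 0.7626 + 0.0581 × 0.2374
     = 0.01334550 + 0.01379294
     = 0.02713844

Step 2: Apply Bayes' theorem
P(A|D) = P(D|A)P(A) / P(D)
       = 0.01334550 / 0.02713844
       = 0.4918


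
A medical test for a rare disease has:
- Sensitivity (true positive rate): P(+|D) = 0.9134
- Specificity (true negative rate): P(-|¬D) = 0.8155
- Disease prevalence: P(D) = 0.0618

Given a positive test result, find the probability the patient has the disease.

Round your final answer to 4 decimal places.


Let D = has disease, + = positive test

Given:
- P(D) = 0.0618 (prevalence)
- P(+|D) = 0.9134 (sensitivity)
- P(-|¬D) = 0.8155 (specificity)
- P(+|¬D) = 0.1845 (false positive rate = 1 - specificity)

Step 1: Find P(+)
P(+) = P(+|D)P(D) + P(+|¬D)P(¬D)
     = 0.9134 × 0.0618 + 0.1845 × 0.9382
     = 0.05644812 + 0.17309790
     = 0.22954602

Step 2: Apply Bayes' theorem for P(D|+)
P(D|+) = P(+|D)P(D) / P(+)
       = 0.05644812 / 0.22954602
       = 0.2459


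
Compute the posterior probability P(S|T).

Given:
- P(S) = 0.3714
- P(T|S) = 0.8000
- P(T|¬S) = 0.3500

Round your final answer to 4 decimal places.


Bayes' theorem: P(S|T) = P(T|S) × P(S) / P(T)

Step 1: Calculate P(T) using law of total probability
P(T) = P(T|S)P(S) + P(T|¬S)P(¬S)
     = 0.8000 × 0.3714 + 0.3500 × 0.6286
     = 0.29712000 + 0.22001000
     = 0.51713000

Step 2: Apply Bayes' theorem
P(S|T) = P(T|S) × P(S) / P(T)
       = 0.29712000 / 0.51713000
       = 0.5746


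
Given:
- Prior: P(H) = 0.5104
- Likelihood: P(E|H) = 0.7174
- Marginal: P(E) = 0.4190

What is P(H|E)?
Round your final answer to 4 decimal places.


Using Bayes' theorem:

P(H|E) = P(E|H) × P(H) / P(E)
       = 0.7174 × 0.5104 / 0.4190
       = 0.36616096 / 0.4190
       = 0.8739

The evidence strengthens our belief in H.
Prior: 0.5104 → Posterior: 0.8739


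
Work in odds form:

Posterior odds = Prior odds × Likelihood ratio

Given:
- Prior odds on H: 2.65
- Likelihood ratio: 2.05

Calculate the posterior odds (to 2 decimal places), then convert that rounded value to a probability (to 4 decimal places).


Step 1: Calculate posterior odds
Posterior odds = Prior odds × LR
               = 2.65 × 2.05
               = 5.43

Step 2: Convert to probability
P(H|E) = Posterior odds / (1 + Posterior odds)
       = 5.43 / (1 + 5.43)
       = 5.43 / 6.43
       = 0.8445

The evidence increased P(H) from 0.7260 to 0.8445.


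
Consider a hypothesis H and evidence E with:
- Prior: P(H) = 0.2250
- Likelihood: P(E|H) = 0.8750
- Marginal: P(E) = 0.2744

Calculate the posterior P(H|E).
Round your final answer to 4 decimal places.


Using Bayes' theorem:

P(H|E) = P(E|H) × P(H) / P(E)
       = 0.8750 × 0.2250 / 0.2744
       = 0.19687500 / 0.2744
       = 0.7175

The evidence strengthens our belief in H.
Prior: 0.2250 → Posterior: 0.7175


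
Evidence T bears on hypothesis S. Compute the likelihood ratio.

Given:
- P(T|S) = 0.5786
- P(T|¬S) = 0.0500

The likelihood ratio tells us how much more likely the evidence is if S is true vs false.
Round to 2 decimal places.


Likelihood Ratio (LR) = P(T|S) / P(T|¬S)

LR = 0.5786 / 0.0500
   = 11.57

The evidence is 11.57 times more likely if S is true than if S is false.
LR > 1, so observing T raises the odds in favor of S.


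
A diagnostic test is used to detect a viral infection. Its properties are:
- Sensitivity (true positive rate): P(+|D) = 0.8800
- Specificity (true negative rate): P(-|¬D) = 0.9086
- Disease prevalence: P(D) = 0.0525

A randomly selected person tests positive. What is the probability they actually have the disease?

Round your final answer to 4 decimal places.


Let D = has disease, + = positive test

Given:
- P(D) = 0.0525 (prevalence)
- P(+|D) = 0.8800 (sensitivity)
- P(-|¬D) = 0.9086 (specificity)
- P(+|¬D) = 0.0914 (false positive rate = 1 - specificity)

Step 1: Find P(+)
P(+) = P(+|D)P(D) + P(+|¬D)P(¬D)
     = 0.8800 × 0.0525 + 0.0914 × 0.9475
     = 0.04620000 + 0.08660150
     = 0.13280150

Step 2: Apply Bayes' theorem for P(D|+)
P(D|+) = P(+|D)P(D) / P(+)
       = 0.04620000 / 0.13280150
       = 0.3479


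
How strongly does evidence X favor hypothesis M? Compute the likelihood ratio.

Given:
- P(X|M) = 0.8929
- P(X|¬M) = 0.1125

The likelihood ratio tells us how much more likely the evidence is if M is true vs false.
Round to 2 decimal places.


Likelihood Ratio (LR) = P(X|M) / P(X|¬M)

LR = 0.8929 / 0.1125
   = 7.94

The evidence is 7.94 times more likely if M is true than if M is false.
LR > 1, so observing X raises the odds in favor of M.


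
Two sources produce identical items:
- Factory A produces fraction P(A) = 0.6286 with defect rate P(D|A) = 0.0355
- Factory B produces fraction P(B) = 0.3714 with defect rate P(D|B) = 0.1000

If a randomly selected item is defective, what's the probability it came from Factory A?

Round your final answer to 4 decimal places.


Let A = from Factory A, D = defective

Given:
- P(A) = 0.6286, P(B) = 0.3714
- P(D|A) = 0.0355, P(D|B) = 0.1000

Step 1: Find P(D)
P(D) = P(D|A)P(A) + P(D|B)P(B)
     = 0.0355 × 0.6286 + 0.1000 × 0.3714
     = 0.02231530 + 0.03714000
     = 0.05945530

Step 2: Apply Bayes' theorem
P(A|D) = P(D|A)P(A) / P(D)
       = 0.02231530 / 0.05945530
       = 0.3753


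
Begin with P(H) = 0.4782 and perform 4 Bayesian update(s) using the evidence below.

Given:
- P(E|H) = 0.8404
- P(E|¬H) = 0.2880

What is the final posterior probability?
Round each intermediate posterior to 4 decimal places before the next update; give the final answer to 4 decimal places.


Sequential Bayesian updating:

Initial prior: P(H) = 0.4782

Update 1:
  P(E) = 0.8404 × 0.4782 + 0.2880 × 0.5218 = 0.40187928 + 0.15027840 = 0.55215768
  P(H|E) = 0.40187928 / 0.55215768 = 0.7278

Update 2:
  P(E) = 0.8404 × 0.7278 + 0.2880 × 0.2722 = 0.61164312 + 0.07839360 = 0.69003672
  P(H|E) = 0.61164312 / 0.69003672 = 0.8864

Update 3:
  P(E) = 0.8404 × 0.8864 + 0.2880 × 0.1136 = 0.74493056 + 0.03271680 = 0.77764736
  P(H|E) = 0.74493056 / 0.77764736 = 0.9579

Update 4:
  P(E) = 0.8404 × 0.9579 + 0.2880 × 0.0421 = 0.80501916 + 0.01212480 = 0.81714396
  P(H|E) = 0.80501916 / 0.81714396 = 0.9852

Final posterior: 0.9852


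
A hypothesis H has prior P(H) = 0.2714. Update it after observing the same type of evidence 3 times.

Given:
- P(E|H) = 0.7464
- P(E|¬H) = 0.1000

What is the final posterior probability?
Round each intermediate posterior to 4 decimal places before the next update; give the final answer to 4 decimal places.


Sequential Bayesian updating:

Initial prior: P(H) = 0.2714

Update 1:
  P(E) = 0.7464 × 0.2714 + 0.1000 × 0.7286 = 0.20257296 + 0.07286000 = 0.27543296
  P(H|E) = 0.20257296 / 0.27543296 = 0.7355

Update 2:
  P(E) = 0.7464 × 0.7355 + 0.1000 × 0.2645 = 0.54897720 + 0.02645000 = 0.57542720
  P(H|E) = 0.54897720 / 0.57542720 = 0.9540

Update 3:
  P(E) = 0.7464 × 0.9540 + 0.1000 × 0.0460 = 0.71206560 + 0.00460000 = 0.71666560
  P(H|E) = 0.71206560 / 0.71666560 = 0.9936

Final posterior: 0.9936


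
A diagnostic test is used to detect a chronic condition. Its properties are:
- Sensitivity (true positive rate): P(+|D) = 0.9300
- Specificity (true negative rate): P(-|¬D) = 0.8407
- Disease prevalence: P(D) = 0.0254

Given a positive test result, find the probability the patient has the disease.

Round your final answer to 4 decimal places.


Let D = has disease, + = positive test

Given:
- P(D) = 0.0254 (prevalence)
- P(+|D) = 0.9300 (sensitivity)
- P(-|¬D) = 0.8407 (specificity)
- P(+|¬D) = 0.1593 (false positive rate = 1 - specificity)

Step 1: Find P(+)
P(+) = P(+|D)P(D) + P(+|¬D)P(¬D)
     = 0.9300 × 0.0254 + 0.1593 × 0.9746
     = 0.02362200 + 0.15525378
     = 0.17887578

Step 2: Apply Bayes' theorem for P(D|+)
P(D|+) = P(+|D)P(D) / P(+)
       = 0.02362200 / 0.17887578
       = 0.1321


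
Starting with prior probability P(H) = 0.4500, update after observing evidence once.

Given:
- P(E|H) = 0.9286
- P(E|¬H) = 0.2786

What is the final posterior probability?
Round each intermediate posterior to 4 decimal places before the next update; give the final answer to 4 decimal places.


Sequential Bayesian updating:

Initial prior: P(H) = 0.4500

Update 1:
  P(E) = 0.9286 × 0.4500 + 0.2786 × 0.5500 = 0.41787000 + 0.15323000 = 0.57110000
  P(H|E) = 0.41787000 / 0.57110000 = 0.7317

Final posterior: 0.7317


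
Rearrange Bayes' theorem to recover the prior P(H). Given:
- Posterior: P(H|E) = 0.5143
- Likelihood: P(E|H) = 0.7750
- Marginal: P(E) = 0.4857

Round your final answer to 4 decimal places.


From Bayes' theorem: P(H|E) = P(E|H) × P(H) / P(E)

Rearranging for P(H):
P(H) = P(H|E) × P(E) / P(E|H)
     = 0.5143 × 0.4857 / 0.7750
     = 0.24979551 / 0.7750
     = 0.3223


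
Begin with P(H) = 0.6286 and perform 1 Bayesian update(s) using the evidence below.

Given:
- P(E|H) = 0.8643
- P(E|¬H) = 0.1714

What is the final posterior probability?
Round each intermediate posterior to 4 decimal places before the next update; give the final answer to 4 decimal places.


Sequential Bayesian updating:

Initial prior: P(H) = 0.6286

Update 1:
  P(E) = 0.8643 × 0.6286 + 0.1714 × 0.3714 = 0.54329898 + 0.06365796 = 0.60695694
  P(H|E) = 0.54329898 / 0.60695694 = 0.8951

Final posterior: 0.8951


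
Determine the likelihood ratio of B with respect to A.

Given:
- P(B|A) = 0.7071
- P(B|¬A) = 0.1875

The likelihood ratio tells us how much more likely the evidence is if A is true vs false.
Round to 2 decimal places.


Likelihood Ratio (LR) = P(B|A) / P(B|¬A)

LR = 0.7071 / 0.1875
   = 3.77

The evidence is 3.77 times more likely if A is true than if A is false.
LR > 1, so observing B raises the odds in favor of A.


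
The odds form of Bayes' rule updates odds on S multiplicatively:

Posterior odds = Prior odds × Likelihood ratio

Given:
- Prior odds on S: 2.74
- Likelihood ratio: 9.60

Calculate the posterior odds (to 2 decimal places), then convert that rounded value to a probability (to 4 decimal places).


Step 1: Calculate posterior odds
Posterior odds = Prior odds × LR
               = 2.74 × 9.60
               = 26.30

Step 2: Convert to probability
P(S|E) = Posterior odds / (1 + Posterior odds)
       = 26.30 / (1 + 26.30)
       = 26.30 / 27.30
       = 0.9634

The evidence increased P(S) from 0.7326 to 0.9634.


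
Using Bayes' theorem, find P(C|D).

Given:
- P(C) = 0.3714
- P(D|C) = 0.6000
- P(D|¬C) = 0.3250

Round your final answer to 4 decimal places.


Bayes' theorem: P(C|D) = P(D|C) × P(C) / P(D)

Step 1: Calculate P(D) using law of total probability
P(D) = P(D|C)P(C) + P(D|¬C)P(¬C)
     = 0.6000 × 0.3714 + 0.3250 × 0.6286
     = 0.22284000 + 0.20429500
     = 0.42713500

Step 2: Apply Bayes' theorem
P(C|D) = P(D|C) × P(C) / P(D)
       = 0.22284000 / 0.42713500
       = 0.5217


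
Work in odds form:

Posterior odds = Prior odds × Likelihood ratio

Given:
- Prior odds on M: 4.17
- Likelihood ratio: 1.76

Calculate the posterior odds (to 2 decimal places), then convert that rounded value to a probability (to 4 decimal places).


Step 1: Calculate posterior odds
Posterior odds = Prior odds × LR
               = 4.17 × 1.76
               = 7.34

Step 2: Convert to probability
P(M|E) = Posterior odds / (1 + Posterior odds)
       = 7.34 / (1 + 7.34)
       = 7.34 / 8.34
       = 0.8801

The evidence increased P(M) from 0.8066 to 0.8801.


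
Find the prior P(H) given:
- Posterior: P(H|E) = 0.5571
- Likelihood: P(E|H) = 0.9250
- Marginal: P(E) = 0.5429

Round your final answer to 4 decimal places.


From Bayes' theorem: P(H|E) = P(E|H) × P(H) / P(E)

Rearranging for P(H):
P(H) = P(H|E) × P(E) / P(E|H)
     = 0.5571 × 0.5429 / 0.9250
     = 0.30244959 / 0.9250
     = 0.3270


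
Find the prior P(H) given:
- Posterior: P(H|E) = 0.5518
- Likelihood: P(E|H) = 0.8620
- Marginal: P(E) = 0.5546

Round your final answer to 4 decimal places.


From Bayes' theorem: P(H|E) = P(E|H) × P(H) / P(E)

Rearranging for P(H):
P(H) = P(H|E) × P(E) / P(E|H)
     = 0.5518 × 0.5546 / 0.8620
     = 0.30602828 / 0.8620
     = 0.3550


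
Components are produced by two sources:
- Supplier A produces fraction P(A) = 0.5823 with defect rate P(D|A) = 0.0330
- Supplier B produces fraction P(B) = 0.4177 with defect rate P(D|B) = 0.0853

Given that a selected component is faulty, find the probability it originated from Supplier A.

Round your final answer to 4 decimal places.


Let A = from Supplier A, D = faulty

Given:
- P(A) = 0.5823, P(B) = 0.4177
- P(D|A) = 0.0330, P(D|B) = 0.0853

Step 1: Find P(D)
P(D) = P(D|A)P(A) + P(D|B)P(B)
     = 0.0330 × 0.5823 + 0.0853 × 0.4177
     = 0.01921590 + 0.03562981
     = 0.05484571

Step 2: Apply Bayes' theorem
P(A|D) = P(D|A)P(A) / P(D)
       = 0.01921590 / 0.05484571
       = 0.3504


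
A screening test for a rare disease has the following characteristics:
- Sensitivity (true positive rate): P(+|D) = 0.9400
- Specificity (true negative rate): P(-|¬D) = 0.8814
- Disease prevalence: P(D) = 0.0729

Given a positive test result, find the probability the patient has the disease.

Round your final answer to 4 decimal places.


Let D = has disease, + = positive test

Given:
- P(D) = 0.0729 (prevalence)
- P(+|D) = 0.9400 (sensitivity)
- P(-|¬D) = 0.8814 (specificity)
- P(+|¬D) = 0.1186 (false positive rate = 1 - specificity)

Step 1: Find P(+)
P(+) = P(+|D)P(D) + P(+|¬D)P(¬D)
     = 0.9400 × 0.0729 + 0.1186 × 0.9271
     = 0.06852600 + 0.10995406
     = 0.17848006

Step 2: Apply Bayes' theorem for P(D|+)
P(D|+) = P(+|D)P(D) / P(+)
       = 0.06852600 / 0.17848006
       = 0.3839


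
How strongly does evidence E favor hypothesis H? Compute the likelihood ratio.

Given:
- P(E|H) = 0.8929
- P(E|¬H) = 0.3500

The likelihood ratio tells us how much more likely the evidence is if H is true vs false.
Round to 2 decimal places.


Likelihood Ratio (LR) = P(E|H) / P(E|¬H)

LR = 0.8929 / 0.3500
   = 2.55

The evidence is 2.55 times more likely if H is true than if H is false.
Since LR > 1, the evidence supports H over ¬H.


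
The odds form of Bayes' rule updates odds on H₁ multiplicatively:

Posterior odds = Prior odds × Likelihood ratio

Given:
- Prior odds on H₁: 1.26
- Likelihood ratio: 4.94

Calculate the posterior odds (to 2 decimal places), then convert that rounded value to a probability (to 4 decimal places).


Step 1: Calculate posterior odds
Posterior odds = Prior odds × LR
               = 1.26 × 4.94
               = 6.22

Step 2: Convert to probability
P(H₁|E) = Posterior odds / (1 + Posterior odds)
       = 6.22 / (1 + 6.22)
       = 6.22 / 7.22
       = 0.8615

The evidence increased P(H₁) from 0.5575 to 0.8615.


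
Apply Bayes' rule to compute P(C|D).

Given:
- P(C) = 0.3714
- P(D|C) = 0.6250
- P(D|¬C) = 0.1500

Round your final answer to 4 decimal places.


Bayes' theorem: P(C|D) = P(D|C) × P(C) / P(D)

Step 1: Calculate P(D) using law of total probability
P(D) = P(D|C)P(C) + P(D|¬C)P(¬C)
     = 0.6250 × 0.3714 + 0.1500 × 0.6286
     = 0.23212500 + 0.09429000
     = 0.32641500

Step 2: Apply Bayes' theorem
P(C|D) = P(D|C) × P(C) / P(D)
       = 0.23212500 / 0.32641500
       = 0.7111


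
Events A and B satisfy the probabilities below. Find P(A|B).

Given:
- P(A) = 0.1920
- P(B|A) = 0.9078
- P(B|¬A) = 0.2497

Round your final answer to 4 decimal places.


Bayes' theorem: P(A|B) = P(B|A) × P(A) / P(B)

Step 1: Calculate P(B) using law of total probability
P(B) = P(B|A)P(A) + P(B|¬A)P(¬A)
     = 0.9078 × 0.1920 + 0.2497 × 0.8080
     = 0.17429760 + 0.20175760
     = 0.37605520

Step 2: Apply Bayes' theorem
P(A|B) = P(B|A) × P(A) / P(B)
       = 0.17429760 / 0.37605520
       = 0.4635


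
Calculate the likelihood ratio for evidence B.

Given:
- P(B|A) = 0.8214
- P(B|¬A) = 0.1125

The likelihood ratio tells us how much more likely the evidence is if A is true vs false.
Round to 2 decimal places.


Likelihood Ratio (LR) = P(B|A) / P(B|¬A)

LR = 0.8214 / 0.1125
   = 7.30

The evidence is 7.30 times more likely if A is true than if A is false.
Because LR exceeds 1, B is evidence for A.


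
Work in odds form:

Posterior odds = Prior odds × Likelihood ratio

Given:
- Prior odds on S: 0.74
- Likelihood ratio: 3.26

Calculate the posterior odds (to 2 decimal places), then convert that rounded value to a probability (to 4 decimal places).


Step 1: Calculate posterior odds
Posterior odds = Prior odds × LR
               = 0.74 × 3.26
               = 2.41

Step 2: Convert to probability
P(S|E) = Posterior odds / (1 + Posterior odds)
       = 2.41 / (1 + 2.41)
       = 2.41 / 3.41
       = 0.7067

The evidence increased P(S) from 0.4253 to 0.7067.


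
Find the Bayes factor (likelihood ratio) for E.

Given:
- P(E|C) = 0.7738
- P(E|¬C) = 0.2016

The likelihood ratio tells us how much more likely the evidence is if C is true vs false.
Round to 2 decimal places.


Likelihood Ratio (LR) = P(E|C) / P(E|¬C)

LR = 0.7738 / 0.2016
   = 3.84

The evidence is 3.84 times more likely if C is true than if C is false.
Because LR exceeds 1, E is evidence for C.


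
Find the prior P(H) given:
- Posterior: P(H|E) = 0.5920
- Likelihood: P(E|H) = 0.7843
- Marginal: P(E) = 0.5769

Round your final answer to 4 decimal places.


From Bayes' theorem: P(H|E) = P(E|H) × P(H) / P(E)

Rearranging for P(H):
P(H) = P(H|E) × P(E) / P(E|H)
     = 0.5920 × 0.5769 / 0.7843
     = 0.34152480 / 0.7843
     = 0.4355


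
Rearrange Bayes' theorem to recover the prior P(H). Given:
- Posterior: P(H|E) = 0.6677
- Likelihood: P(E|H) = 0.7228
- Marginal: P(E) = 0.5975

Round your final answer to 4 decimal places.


From Bayes' theorem: P(H|E) = P(E|H) × P(H) / P(E)

Rearranging for P(H):
P(H) = P(H|E) × P(E) / P(E|H)
     = 0.6677 × 0.5975 / 0.7228
     = 0.39895075 / 0.7228
     = 0.5520


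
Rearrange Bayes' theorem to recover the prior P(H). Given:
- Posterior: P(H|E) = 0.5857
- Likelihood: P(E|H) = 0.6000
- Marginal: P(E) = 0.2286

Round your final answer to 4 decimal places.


From Bayes' theorem: P(H|E) = P(E|H) × P(H) / P(E)

Rearranging for P(H):
P(H) = P(H|E) × P(E) / P(E|H)
     = 0.5857 × 0.2286 / 0.6000
     = 0.13389102 / 0.6000
     = 0.2232


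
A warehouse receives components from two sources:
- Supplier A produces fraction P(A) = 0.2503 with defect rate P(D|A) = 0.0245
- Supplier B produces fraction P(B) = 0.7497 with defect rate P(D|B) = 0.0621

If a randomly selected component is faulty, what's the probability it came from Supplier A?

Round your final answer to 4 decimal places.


Let A = from Supplier A, D = faulty

Given:
- P(A) = 0.2503, P(B) = 0.7497
- P(D|A) = 0.0245, P(D|B) = 0.0621

Step 1: Find P(D)
P(D) = P(D|A)P(A) + P(D|B)P(B)
     = 0.0245 × 0.2503 + 0.0621 × 0.7497
     = 0.00613235 + 0.04655637
     = 0.05268872

Step 2: Apply Bayes' theorem
P(A|D) = P(D|A)P(A) / P(D)
       = 0.00613235 / 0.05268872
       = 0.1164


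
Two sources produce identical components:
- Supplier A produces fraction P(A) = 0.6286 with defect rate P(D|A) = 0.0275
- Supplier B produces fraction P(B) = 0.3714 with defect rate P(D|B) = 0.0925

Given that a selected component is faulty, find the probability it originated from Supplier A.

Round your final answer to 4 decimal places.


Let A = from Supplier A, D = faulty

Given:
- P(A) = 0.6286, P(B) = 0.3714
- P(D|A) = 0.0275, P(D|B) = 0.0925

Step 1: Find P(D)
P(D) = P(D|A)P(A) + P(D|B)P(B)
     = 0.0275 × 0.6286 + 0.0925 × 0.3714
     = 0.01728650 + 0.03435450
     = 0.05164100

Step 2: Apply Bayes' theorem
P(A|D) = P(D|A)P(A) / P(D)
       = 0.01728650 / 0.05164100
       = 0.3347
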